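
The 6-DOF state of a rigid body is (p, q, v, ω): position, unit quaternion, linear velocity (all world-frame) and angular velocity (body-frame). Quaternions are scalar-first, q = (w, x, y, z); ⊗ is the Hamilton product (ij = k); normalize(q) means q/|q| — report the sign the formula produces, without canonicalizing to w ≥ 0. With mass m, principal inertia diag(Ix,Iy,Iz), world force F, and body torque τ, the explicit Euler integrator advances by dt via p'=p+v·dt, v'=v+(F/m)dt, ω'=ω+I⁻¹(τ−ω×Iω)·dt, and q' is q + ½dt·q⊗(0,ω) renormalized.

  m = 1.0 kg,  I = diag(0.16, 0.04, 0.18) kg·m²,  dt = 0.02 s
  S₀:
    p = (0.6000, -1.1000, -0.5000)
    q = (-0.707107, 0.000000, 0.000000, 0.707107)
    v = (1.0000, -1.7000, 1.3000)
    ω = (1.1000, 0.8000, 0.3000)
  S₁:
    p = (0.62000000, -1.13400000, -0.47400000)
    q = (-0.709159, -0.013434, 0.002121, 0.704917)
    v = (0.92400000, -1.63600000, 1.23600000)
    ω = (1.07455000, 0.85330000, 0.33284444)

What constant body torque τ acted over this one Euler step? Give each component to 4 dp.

ω₁ − ω₀ = (-0.02545000, 0.05330000, 0.03284444)
precession coupling = (0.0336, -0.0066, -0.1056)
τ = I·(Δω/dt) + ω₀×(Iω₀) = (-0.1700, 0.1000, 0.1900)

τ = (-0.1700, 0.1000, 0.1900)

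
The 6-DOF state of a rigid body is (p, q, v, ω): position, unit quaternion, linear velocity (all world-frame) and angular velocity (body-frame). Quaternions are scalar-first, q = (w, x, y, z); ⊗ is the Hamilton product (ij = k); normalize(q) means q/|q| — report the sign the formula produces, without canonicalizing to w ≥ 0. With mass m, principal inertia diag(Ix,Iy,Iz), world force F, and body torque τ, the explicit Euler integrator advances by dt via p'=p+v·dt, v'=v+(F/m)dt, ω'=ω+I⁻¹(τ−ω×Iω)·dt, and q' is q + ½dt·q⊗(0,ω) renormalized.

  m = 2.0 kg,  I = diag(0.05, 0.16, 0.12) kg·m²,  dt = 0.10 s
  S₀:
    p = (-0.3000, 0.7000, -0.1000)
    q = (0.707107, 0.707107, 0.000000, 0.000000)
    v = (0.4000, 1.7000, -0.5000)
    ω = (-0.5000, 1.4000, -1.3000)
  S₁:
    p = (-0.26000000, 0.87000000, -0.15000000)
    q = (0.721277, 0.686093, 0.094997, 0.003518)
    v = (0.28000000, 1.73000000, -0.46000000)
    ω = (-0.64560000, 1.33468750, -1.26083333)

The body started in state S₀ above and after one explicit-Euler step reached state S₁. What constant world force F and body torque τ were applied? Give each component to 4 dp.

Δω = ω₁−ω₀ = (-0.14560000, -0.06531250, 0.03916667)
gyro term ω₀×Iω₀ = (0.0728, -0.0455, -0.0770)
τ = I·(Δω/dt) + ω₀×(Iω₀) = (0.0000, -0.1500, -0.0300)
Δv = v₁−v₀ = (-0.12000000, 0.03000000, 0.04000000)
m·(v₁−v₀)/dt = (-2.4000, 0.6000, 0.8000)

F = (-2.4000, 0.6000, 0.8000)
τ = (0.0000, -0.1500, -0.0300)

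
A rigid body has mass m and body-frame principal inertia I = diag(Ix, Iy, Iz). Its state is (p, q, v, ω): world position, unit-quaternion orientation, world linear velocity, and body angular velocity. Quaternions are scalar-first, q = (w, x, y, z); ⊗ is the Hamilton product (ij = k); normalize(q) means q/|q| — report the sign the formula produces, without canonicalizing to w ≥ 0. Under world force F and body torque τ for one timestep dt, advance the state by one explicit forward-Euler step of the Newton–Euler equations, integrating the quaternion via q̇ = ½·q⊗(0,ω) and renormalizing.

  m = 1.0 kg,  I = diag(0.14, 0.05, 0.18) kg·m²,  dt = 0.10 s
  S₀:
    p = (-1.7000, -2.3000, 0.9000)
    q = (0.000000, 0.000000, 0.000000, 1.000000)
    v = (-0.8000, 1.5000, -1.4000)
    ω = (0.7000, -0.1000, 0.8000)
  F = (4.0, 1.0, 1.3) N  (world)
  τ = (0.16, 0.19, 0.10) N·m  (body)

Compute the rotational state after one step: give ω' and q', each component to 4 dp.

ω' = (0.8217, 0.3248, 0.8521)
q' = (-0.0399, 0.0050, 0.0350, 0.9986)

precession coupling ω×(Iω) = (-0.0104, -0.0224, 0.0063)
α = I⁻¹(τ − ω×Iω) = (1.2171, 4.2480, 0.5206)
ω' = ω + α·dt = (0.8217, 0.3248, 0.8521)
2q̇ = q⊗(0,ω) = (-0.8000000, 0.1000000, 0.7000000, 0.0000000)
q' = normalize(q + ½dt·q⊗(0,ω)) = (-0.0399, 0.0050, 0.0350, 0.9986)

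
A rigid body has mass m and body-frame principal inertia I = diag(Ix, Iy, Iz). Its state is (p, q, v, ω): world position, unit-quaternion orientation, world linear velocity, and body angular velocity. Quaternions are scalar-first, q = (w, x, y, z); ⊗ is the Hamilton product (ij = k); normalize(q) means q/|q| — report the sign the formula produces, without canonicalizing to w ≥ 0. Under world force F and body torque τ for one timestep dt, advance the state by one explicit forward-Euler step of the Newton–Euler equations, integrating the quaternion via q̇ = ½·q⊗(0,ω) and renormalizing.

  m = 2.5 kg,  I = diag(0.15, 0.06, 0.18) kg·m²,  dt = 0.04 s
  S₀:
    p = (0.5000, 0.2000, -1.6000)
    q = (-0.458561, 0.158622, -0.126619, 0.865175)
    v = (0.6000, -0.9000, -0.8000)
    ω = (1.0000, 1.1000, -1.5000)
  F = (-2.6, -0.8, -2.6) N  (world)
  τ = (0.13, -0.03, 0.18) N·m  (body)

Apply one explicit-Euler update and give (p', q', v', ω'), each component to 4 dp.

angular accel α = (2.1867, -1.2500, 1.5500)
ω' = ω + α·dt = (1.0875, 1.0500, -1.4380)
q⊗(0,ω) = (1.2784214, -1.2203250, 0.5986909, 0.9889447)
q' = normalize(q + ½dt·q⊗(0,ω)) = (-0.4326, 0.1341, -0.1145, 0.8842)
new position p' = (0.5240, 0.1640, -1.6320)
v + (F/m)dt = (0.5584, -0.9128, -0.8416)

p' = (0.5240, 0.1640, -1.6320)
q' = (-0.4326, 0.1341, -0.1145, 0.8842)
v' = (0.5584, -0.9128, -0.8416)
ω' = (1.0875, 1.0500, -1.4380)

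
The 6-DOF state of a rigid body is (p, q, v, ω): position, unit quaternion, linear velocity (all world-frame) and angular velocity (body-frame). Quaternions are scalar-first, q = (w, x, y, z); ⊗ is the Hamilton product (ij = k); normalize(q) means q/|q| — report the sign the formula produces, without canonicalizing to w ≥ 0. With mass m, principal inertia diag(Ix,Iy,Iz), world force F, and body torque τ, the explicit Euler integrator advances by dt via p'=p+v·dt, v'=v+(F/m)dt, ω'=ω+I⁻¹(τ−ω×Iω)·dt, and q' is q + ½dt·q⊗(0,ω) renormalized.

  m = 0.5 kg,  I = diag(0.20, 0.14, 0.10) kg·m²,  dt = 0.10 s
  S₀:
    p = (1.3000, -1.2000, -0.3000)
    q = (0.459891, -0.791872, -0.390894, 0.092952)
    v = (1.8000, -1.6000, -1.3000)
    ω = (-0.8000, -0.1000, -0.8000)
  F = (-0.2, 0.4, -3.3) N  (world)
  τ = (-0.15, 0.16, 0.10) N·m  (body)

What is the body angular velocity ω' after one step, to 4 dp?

ω' = (-0.8734, -0.0314, -0.6952)

(τ − ω×Iω)/I = (-0.7340, 0.6857, 1.0480)
new body rate ω' = (-0.8734, -0.0314, -0.6952)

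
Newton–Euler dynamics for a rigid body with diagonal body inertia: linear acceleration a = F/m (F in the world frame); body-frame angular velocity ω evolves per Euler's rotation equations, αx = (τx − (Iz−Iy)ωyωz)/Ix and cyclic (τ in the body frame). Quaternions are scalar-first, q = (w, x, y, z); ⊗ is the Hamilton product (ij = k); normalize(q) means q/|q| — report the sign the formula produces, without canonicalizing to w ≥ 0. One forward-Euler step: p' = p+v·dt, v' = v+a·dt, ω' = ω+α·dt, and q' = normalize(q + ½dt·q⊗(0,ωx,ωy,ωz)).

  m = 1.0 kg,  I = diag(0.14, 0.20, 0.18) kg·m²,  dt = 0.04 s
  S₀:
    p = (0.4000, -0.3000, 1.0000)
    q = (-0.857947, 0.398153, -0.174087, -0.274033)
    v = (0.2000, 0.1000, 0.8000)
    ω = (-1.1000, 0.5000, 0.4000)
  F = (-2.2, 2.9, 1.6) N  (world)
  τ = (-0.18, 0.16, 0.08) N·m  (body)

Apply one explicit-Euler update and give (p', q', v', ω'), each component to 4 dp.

p' = (0.4080, -0.2960, 1.0320)
q' = (-0.8450, 0.4182, -0.1798, -0.2807)
v' = (0.1120, 0.2160, 0.8640)
ω' = (-1.1503, 0.5285, 0.4251)

a = F/m = (-2.2000, 2.9000, 1.6000)
p + v·dt = (0.4080, -0.2960, 1.0320)
v + (F/m)dt = (0.1120, 0.2160, 0.8640)
ω×(Iω) gyroscopic = (-0.0040, 0.0176, -0.0330)
angular accel α = (-1.2571, 0.7120, 0.6278)
ω + α·dt = (-1.1503, 0.5285, 0.4251)
q⊗(0,ω) = (0.6346250, 1.0111234, -0.2867984, -0.3355980)
updated quaternion q' = (-0.8450, 0.4182, -0.1798, -0.2807)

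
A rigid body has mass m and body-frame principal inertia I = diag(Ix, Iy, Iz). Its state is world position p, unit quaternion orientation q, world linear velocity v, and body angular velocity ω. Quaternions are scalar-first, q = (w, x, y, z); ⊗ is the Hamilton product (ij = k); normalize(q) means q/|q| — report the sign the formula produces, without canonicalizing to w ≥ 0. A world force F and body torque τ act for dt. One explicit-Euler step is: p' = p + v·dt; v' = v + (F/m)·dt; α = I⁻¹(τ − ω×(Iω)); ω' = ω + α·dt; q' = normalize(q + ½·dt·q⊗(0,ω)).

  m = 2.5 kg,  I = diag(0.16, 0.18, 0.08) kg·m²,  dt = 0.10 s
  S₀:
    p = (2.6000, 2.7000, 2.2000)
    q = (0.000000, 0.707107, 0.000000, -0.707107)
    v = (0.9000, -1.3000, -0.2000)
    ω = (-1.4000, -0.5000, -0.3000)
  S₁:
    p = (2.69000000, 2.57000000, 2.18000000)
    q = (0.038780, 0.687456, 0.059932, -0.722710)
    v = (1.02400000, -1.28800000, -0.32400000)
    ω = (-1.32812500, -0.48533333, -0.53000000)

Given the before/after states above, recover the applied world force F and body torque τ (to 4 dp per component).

F = (3.1000, 0.3000, -3.1000)
τ = (0.1000, 0.0600, -0.1700)

Δv = v₁−v₀ = (0.12400000, 0.01200000, -0.12400000)
F = m·Δv/dt = (3.1000, 0.3000, -3.1000)
ω₁ − ω₀ = (0.07187500, 0.01466667, -0.23000000)
ω₀×(Iω₀) = (-0.0150, 0.0336, 0.0140)
applied torque τ = (0.1000, 0.0600, -0.1700)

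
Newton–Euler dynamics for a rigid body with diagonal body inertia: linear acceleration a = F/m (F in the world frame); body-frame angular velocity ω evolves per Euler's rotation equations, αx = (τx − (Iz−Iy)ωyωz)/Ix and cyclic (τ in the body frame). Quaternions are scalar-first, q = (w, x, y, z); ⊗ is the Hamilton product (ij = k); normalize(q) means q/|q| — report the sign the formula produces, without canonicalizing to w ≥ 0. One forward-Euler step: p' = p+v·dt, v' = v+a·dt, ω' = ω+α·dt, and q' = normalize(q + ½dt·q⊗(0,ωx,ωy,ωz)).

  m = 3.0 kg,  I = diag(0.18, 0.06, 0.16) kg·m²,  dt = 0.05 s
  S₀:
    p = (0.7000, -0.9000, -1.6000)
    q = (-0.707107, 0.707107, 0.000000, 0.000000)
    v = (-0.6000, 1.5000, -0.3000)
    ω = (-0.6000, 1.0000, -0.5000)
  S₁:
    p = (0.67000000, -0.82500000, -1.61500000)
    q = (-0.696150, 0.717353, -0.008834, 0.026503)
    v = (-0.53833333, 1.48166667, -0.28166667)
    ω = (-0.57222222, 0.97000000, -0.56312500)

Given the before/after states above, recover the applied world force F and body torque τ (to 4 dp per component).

rate change Δω = (0.02777778, -0.03000000, -0.06312500)
ω₀×(Iω₀) = (-0.0500, 0.0060, 0.0720)
I·α + gyro = (0.0500, -0.0300, -0.1300)
v₁ − v₀ = (0.06166667, -0.01833333, 0.01833333)
F = m·Δv/dt = (3.7000, -1.1000, 1.1000)

F = (3.7000, -1.1000, 1.1000)
τ = (0.0500, -0.0300, -0.1300)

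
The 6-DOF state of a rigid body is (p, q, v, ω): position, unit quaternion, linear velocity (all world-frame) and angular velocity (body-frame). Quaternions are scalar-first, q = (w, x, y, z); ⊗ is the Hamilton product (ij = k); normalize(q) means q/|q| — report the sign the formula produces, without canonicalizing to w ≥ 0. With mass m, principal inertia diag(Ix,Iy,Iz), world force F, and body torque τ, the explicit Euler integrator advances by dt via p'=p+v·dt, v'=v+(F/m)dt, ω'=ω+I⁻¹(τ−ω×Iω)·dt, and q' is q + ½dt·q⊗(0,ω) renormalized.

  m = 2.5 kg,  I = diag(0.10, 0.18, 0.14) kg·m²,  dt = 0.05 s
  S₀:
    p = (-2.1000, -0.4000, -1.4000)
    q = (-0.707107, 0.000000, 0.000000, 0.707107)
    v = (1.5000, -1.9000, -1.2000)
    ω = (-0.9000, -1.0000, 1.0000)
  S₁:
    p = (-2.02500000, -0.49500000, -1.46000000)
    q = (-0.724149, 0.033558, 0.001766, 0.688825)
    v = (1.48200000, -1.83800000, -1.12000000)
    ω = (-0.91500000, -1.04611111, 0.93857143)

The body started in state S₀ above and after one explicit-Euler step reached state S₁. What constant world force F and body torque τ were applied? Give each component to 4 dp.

v₁ − v₀ = (-0.01800000, 0.06200000, 0.08000000)
F = m·Δv/dt = (-0.9000, 3.1000, 4.0000)
Δω = ω₁−ω₀ = (-0.01500000, -0.04611111, -0.06142857)
applied torque τ = (0.0100, -0.1300, -0.1000)

F = (-0.9000, 3.1000, 4.0000)
τ = (0.0100, -0.1300, -0.1000)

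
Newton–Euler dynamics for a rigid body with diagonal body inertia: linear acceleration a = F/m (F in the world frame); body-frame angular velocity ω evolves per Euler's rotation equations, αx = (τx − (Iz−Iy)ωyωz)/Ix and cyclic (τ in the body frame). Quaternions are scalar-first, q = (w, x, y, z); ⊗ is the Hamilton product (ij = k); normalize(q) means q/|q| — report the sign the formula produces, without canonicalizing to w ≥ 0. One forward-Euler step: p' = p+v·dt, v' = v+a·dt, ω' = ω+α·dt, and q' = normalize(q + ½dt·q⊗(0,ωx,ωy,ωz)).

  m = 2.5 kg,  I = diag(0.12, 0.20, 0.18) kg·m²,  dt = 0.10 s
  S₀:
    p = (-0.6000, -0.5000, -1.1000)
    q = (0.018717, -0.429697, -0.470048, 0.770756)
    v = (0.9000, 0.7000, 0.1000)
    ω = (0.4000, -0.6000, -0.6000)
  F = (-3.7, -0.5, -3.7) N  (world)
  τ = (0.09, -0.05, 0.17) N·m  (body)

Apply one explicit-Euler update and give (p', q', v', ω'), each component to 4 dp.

a = F/m = (-1.4800, -0.2000, -1.4800)
p + v·dt = (-0.5100, -0.4300, -1.0900)
v' = v + a·dt = (0.7520, 0.6800, -0.0480)
ω×(Iω) gyroscopic = (-0.0072, 0.0144, -0.0192)
angular accel α = (0.8100, -0.3220, 1.0511)
ω + α·dt = (0.4810, -0.6322, -0.4949)
2q̇ = q⊗(0,ω) = (0.3523036, 0.7519692, 0.0392540, 0.4346072)
updated quaternion q' = (0.0363, -0.3917, -0.4676, 0.7916)

p' = (-0.5100, -0.4300, -1.0900)
q' = (0.0363, -0.3917, -0.4676, 0.7916)
v' = (0.7520, 0.6800, -0.0480)
ω' = (0.4810, -0.6322, -0.4949)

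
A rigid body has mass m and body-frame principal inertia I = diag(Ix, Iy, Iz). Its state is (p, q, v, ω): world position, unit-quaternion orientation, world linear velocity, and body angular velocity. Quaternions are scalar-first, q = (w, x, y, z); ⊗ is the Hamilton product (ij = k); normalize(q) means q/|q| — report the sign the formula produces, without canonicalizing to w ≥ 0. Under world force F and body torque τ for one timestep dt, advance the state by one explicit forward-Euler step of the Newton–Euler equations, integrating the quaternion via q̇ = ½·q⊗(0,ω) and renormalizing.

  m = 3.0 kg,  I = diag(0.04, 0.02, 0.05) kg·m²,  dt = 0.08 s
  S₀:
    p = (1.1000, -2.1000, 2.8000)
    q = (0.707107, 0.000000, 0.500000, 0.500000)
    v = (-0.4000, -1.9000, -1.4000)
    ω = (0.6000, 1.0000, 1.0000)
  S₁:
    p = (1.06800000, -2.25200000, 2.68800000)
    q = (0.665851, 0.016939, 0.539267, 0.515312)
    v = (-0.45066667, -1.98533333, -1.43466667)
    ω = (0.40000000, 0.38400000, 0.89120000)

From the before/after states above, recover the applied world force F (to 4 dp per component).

F = (-1.9000, -3.2000, -1.3000)

Δv = v₁−v₀ = (-0.05066667, -0.08533333, -0.03466667)
m·(v₁−v₀)/dt = (-1.9000, -3.2000, -1.3000)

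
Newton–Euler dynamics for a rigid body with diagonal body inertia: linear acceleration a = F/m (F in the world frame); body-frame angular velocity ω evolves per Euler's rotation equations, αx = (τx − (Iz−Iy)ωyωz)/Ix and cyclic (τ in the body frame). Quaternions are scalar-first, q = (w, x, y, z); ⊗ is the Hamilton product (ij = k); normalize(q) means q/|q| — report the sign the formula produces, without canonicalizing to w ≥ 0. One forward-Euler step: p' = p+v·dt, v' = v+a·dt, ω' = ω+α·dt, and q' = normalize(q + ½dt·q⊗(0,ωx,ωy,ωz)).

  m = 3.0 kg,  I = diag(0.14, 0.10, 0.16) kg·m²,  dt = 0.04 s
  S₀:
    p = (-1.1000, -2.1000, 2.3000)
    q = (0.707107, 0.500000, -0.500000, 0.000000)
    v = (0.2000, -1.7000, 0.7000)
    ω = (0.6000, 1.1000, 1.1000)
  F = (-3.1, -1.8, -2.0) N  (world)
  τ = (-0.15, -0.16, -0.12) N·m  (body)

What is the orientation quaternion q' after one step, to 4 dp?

q' = (0.7117, 0.4972, -0.4952, 0.0325)

q⊗(0,ω) = (0.2500000, -0.1257358, 0.2278177, 1.6278177)
q + ½dt·q⊗(0,ω), renormalized = (0.7117, 0.4972, -0.4952, 0.0325)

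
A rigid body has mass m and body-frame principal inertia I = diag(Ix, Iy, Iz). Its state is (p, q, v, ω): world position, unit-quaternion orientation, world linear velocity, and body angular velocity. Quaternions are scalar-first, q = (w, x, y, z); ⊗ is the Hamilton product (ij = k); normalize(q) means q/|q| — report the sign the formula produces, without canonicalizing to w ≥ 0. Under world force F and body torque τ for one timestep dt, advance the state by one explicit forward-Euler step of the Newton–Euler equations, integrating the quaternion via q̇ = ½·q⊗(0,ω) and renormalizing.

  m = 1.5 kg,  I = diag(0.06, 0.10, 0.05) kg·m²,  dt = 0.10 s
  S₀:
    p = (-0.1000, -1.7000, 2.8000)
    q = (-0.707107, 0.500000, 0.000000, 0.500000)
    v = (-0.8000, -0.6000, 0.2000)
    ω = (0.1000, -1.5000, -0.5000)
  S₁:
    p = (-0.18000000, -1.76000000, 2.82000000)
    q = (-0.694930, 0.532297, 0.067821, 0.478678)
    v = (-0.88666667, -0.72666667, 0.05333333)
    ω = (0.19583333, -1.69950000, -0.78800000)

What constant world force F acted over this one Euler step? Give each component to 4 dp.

Δv = v₁−v₀ = (-0.08666667, -0.12666667, -0.14666667)
applied force F = (-1.3000, -1.9000, -2.2000)

F = (-1.3000, -1.9000, -2.2000)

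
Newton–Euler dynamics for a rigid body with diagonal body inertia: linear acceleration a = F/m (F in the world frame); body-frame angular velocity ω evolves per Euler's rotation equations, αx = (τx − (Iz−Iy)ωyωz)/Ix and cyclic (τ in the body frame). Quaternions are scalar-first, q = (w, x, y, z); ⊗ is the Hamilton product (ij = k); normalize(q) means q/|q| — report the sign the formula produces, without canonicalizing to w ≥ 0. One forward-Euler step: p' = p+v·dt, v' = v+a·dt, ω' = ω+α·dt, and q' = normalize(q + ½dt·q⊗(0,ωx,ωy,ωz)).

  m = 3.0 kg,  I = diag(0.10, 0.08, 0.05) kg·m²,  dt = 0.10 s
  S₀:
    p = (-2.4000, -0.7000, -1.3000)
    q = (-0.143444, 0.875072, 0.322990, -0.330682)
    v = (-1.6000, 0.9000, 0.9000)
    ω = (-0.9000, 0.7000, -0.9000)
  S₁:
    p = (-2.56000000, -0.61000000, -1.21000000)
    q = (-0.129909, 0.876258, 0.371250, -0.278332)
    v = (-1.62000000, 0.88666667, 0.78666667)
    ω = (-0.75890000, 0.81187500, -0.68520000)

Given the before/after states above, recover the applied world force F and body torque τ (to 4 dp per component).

v₁ − v₀ = (-0.02000000, -0.01333333, -0.11333333)
F = m·Δv/dt = (-0.6000, -0.4000, -3.4000)
rate change Δω = (0.14110000, 0.11187500, 0.21480000)
τ = I·(Δω/dt) + ω₀×(Iω₀) = (0.1600, 0.1300, 0.1200)

F = (-0.6000, -0.4000, -3.4000)
τ = (0.1600, 0.1300, 0.1200)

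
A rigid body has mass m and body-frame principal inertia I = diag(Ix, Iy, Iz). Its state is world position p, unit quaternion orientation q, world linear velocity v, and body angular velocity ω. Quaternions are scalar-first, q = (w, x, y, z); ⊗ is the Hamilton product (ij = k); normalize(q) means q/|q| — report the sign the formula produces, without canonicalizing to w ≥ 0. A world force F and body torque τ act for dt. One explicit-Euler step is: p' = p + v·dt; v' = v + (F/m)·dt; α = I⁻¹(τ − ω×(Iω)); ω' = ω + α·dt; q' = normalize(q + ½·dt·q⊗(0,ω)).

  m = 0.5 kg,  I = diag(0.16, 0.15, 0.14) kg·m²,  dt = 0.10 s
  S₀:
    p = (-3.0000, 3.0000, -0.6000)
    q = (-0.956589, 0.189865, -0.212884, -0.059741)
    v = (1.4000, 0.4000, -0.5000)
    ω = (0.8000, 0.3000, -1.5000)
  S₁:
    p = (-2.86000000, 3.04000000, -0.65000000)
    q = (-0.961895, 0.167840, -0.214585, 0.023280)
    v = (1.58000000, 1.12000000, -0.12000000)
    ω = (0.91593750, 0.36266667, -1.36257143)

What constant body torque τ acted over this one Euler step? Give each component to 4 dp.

rate change Δω = (0.11593750, 0.06266667, 0.13742857)
ω₀×(Iω₀) = (0.0045, -0.0240, -0.0024)
applied torque τ = (0.1900, 0.0700, 0.1900)

τ = (0.1900, 0.0700, 0.1900)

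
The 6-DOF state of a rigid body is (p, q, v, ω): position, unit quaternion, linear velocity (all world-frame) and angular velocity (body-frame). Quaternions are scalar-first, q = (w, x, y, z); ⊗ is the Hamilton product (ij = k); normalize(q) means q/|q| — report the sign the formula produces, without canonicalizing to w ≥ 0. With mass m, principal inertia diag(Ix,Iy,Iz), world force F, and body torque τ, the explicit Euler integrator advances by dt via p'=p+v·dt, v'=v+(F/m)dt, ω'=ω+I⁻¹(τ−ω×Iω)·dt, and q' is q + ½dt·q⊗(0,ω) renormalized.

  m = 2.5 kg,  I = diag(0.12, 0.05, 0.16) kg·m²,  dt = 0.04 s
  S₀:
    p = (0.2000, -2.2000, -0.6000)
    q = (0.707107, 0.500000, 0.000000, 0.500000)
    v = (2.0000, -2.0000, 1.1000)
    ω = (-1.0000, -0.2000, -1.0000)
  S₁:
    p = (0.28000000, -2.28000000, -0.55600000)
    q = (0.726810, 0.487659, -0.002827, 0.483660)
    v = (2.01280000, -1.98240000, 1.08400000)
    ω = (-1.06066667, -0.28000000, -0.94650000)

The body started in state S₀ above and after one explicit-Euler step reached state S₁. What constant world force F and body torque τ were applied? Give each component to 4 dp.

ω₁ − ω₀ = (-0.06066667, -0.08000000, 0.05350000)
ω₀×(Iω₀) = (0.0220, -0.0400, -0.0140)
τ = I·(Δω/dt) + ω₀×(Iω₀) = (-0.1600, -0.1400, 0.2000)
velocity change Δv = (0.01280000, 0.01760000, -0.01600000)
applied force F = (0.8000, 1.1000, -1.0000)

F = (0.8000, 1.1000, -1.0000)
τ = (-0.1600, -0.1400, 0.2000)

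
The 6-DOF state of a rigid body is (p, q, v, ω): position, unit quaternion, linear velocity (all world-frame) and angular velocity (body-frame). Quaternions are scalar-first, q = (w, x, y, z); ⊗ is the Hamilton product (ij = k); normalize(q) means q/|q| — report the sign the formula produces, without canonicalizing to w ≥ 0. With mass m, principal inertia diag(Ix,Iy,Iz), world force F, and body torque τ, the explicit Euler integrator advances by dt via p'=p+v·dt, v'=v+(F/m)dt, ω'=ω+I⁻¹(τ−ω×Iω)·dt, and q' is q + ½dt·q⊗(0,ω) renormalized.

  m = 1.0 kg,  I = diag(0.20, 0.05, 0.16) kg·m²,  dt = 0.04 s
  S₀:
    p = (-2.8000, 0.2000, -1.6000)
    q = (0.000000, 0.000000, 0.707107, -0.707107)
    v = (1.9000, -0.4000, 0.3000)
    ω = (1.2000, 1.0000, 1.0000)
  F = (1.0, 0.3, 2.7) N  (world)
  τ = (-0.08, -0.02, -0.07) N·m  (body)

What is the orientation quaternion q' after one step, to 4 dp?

q' = (0.0000, 0.0283, 0.6897, -0.7236)

Hamilton product q⊗(0,ω) = (0.0000000, 1.4142140, -0.8485284, -0.8485284)
q + ½dt·q⊗(0,ω), renormalized = (0.0000, 0.0283, 0.6897, -0.7236)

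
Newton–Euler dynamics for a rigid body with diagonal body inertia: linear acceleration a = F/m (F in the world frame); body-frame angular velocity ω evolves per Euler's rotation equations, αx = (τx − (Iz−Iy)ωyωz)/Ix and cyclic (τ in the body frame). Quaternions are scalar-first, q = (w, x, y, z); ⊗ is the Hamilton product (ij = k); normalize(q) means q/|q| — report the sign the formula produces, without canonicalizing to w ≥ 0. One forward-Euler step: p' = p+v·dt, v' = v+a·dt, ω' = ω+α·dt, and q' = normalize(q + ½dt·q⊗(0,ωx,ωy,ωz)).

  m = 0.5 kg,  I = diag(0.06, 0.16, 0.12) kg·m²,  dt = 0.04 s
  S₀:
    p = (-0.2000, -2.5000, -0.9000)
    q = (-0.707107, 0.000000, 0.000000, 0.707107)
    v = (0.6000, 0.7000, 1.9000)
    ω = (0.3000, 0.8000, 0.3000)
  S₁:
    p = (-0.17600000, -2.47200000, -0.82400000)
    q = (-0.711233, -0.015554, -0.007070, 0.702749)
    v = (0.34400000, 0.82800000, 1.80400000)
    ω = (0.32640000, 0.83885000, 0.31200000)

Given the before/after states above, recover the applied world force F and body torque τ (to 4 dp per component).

v₁ − v₀ = (-0.25600000, 0.12800000, -0.09600000)
applied force F = (-3.2000, 1.6000, -1.2000)
Δω = ω₁−ω₀ = (0.02640000, 0.03885000, 0.01200000)
applied torque τ = (0.0300, 0.1500, 0.0600)

F = (-3.2000, 1.6000, -1.2000)
τ = (0.0300, 0.1500, 0.0600)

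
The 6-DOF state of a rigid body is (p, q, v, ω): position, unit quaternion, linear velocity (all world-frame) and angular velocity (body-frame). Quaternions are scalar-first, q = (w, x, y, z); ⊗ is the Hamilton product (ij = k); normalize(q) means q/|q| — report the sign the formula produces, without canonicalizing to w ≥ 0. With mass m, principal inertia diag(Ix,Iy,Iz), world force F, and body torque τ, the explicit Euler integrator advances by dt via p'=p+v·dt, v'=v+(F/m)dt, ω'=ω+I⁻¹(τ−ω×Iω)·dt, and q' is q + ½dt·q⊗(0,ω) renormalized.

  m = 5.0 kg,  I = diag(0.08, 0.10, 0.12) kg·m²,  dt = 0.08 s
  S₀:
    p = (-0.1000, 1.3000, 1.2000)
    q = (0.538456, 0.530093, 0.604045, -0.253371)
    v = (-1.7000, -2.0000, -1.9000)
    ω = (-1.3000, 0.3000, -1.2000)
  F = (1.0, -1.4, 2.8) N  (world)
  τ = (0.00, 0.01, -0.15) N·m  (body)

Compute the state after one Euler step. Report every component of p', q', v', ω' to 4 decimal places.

p' = (-0.2360, 1.1400, 1.0480)
q' = (0.5452, 0.4749, 0.6475, -0.2408)
v' = (-1.6840, -2.0224, -1.8552)
ω' = (-1.2928, 0.3579, -1.2948)

precession coupling ω×(Iω) = (-0.0072, -0.0624, -0.0078)
α = I⁻¹(τ − ω×Iω) = (0.0900, 0.7240, -1.1850)
ω + α·dt = (-1.2928, 0.3579, -1.2948)
Hamilton product q⊗(0,ω) = (0.2038622, -1.3488355, 1.1270307, 0.2981392)
q + ½dt·q⊗(0,ω), renormalized = (0.5452, 0.4749, 0.6475, -0.2408)
p + v·dt = (-0.2360, 1.1400, 1.0480)
v + (F/m)dt = (-1.6840, -2.0224, -1.8552)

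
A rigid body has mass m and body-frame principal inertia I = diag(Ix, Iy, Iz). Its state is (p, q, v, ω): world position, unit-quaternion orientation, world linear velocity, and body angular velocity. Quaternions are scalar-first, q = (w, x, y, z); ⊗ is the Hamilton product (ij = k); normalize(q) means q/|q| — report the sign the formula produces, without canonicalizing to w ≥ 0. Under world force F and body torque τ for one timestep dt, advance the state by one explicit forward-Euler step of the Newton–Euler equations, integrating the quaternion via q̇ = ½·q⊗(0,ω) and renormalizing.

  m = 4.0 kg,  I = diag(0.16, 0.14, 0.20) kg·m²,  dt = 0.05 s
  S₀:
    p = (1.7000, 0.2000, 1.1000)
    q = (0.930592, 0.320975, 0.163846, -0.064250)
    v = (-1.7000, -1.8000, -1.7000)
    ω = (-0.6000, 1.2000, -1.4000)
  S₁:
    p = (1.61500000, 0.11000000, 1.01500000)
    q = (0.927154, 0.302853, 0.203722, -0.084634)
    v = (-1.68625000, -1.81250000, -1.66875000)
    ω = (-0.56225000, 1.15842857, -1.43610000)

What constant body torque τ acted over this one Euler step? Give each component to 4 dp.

τ = (0.0200, -0.1500, -0.1300)

ω₁ − ω₀ = (0.03775000, -0.04157143, -0.03610000)
precession coupling = (-0.1008, -0.0336, 0.0144)
τ = I·(Δω/dt) + ω₀×(Iω₀) = (0.0200, -0.1500, -0.1300)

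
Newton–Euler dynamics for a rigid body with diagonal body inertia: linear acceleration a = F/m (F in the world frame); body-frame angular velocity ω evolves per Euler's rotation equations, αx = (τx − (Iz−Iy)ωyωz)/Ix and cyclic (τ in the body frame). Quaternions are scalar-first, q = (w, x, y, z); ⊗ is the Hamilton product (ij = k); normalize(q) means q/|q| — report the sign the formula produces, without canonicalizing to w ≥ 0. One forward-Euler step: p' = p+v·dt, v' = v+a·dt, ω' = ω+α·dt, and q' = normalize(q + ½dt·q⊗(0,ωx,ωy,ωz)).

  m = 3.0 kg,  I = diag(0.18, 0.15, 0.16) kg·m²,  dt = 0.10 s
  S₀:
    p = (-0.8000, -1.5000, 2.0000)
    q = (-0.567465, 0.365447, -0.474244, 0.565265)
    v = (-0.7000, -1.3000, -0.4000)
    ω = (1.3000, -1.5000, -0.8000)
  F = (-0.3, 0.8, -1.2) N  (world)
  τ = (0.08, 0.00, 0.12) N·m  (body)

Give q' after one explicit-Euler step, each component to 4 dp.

q' = (-0.6007, 0.3877, -0.3782, 0.5880)

q⊗(0,ω) = (-0.7342351, 0.4895882, 1.8783996, 0.5223187)
updated quaternion q' = (-0.6007, 0.3877, -0.3782, 0.5880)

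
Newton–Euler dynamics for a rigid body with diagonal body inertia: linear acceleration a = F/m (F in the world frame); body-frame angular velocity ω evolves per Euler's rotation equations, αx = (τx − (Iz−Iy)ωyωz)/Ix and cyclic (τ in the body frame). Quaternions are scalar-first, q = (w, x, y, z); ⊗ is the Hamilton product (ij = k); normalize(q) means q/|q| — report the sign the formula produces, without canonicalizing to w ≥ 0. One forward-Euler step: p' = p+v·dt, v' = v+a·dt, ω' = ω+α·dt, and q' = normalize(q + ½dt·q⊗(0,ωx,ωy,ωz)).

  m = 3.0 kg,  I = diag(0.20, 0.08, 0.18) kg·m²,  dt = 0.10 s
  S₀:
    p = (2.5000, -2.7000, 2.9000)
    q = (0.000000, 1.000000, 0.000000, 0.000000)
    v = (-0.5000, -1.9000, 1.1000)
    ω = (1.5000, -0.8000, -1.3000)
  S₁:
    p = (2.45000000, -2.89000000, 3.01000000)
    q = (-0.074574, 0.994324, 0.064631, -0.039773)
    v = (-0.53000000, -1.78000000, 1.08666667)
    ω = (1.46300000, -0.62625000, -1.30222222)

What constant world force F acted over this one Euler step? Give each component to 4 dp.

Δv = v₁−v₀ = (-0.03000000, 0.12000000, -0.01333333)
m·(v₁−v₀)/dt = (-0.9000, 3.6000, -0.4000)

F = (-0.9000, 3.6000, -0.4000)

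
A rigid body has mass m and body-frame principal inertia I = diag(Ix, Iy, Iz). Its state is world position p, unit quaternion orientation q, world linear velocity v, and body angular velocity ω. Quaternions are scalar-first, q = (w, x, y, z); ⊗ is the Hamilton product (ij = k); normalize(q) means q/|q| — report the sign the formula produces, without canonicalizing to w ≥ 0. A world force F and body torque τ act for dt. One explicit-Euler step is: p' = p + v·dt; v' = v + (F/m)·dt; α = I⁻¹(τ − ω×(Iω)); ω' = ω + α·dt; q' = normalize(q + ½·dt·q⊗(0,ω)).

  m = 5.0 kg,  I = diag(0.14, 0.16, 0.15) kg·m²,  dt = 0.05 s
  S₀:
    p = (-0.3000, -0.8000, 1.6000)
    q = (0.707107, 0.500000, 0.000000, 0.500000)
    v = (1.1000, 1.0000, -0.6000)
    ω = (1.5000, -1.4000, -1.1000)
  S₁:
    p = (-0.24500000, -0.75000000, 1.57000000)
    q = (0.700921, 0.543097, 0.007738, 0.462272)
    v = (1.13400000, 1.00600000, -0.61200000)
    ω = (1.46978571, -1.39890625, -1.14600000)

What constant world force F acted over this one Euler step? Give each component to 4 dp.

F = (3.4000, 0.6000, -1.2000)

velocity change Δv = (0.03400000, 0.00600000, -0.01200000)
m·(v₁−v₀)/dt = (3.4000, 0.6000, -1.2000)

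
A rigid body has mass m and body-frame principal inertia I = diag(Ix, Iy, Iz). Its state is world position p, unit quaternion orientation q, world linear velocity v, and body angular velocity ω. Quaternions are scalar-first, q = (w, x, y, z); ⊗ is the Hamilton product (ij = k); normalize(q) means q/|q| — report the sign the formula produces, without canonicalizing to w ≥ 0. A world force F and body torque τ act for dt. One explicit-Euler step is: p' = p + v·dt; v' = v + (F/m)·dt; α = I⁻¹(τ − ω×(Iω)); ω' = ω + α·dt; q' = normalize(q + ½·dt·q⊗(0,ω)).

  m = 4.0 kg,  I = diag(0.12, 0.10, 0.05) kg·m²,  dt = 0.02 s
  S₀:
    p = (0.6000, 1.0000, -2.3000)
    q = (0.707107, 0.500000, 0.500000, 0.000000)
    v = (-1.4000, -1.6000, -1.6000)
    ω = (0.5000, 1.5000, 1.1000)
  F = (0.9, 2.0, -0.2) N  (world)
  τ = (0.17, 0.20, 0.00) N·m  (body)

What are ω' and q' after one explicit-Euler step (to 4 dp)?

precession coupling ω×(Iω) = (-0.0825, 0.0385, -0.0150)
α = I⁻¹(τ − ω×Iω) = (2.1042, 1.6150, 0.3000)
new body rate ω' = (0.5421, 1.5323, 1.1060)
2q̇ = q⊗(0,ω) = (-1.0000000, 0.9035535, 0.5106605, 1.2778177)
q' = normalize(q + ½dt·q⊗(0,ω)) = (0.6970, 0.5089, 0.5050, 0.0128)

ω' = (0.5421, 1.5323, 1.1060)
q' = (0.6970, 0.5089, 0.5050, 0.0128)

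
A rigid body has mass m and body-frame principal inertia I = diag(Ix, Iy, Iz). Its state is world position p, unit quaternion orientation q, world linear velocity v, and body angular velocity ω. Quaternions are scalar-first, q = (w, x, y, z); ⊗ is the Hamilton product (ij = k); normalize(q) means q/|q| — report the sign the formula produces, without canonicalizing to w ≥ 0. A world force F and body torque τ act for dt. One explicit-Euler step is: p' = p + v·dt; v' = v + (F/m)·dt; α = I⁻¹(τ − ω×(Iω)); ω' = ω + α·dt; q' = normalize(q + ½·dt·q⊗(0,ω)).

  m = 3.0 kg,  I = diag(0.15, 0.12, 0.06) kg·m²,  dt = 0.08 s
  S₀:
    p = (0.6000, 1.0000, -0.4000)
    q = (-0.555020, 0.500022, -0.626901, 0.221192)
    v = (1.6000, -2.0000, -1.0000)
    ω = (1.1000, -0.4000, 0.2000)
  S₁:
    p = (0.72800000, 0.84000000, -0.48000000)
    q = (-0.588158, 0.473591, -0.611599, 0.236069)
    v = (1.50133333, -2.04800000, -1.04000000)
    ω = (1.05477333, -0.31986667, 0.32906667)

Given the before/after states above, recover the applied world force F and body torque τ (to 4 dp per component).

Δv = v₁−v₀ = (-0.09866667, -0.04800000, -0.04000000)
applied force F = (-3.7000, -1.8000, -1.5000)
rate change Δω = (-0.04522667, 0.08013333, 0.12906667)
gyro term ω₀×Iω₀ = (0.0048, 0.0198, 0.0132)
τ = I·(Δω/dt) + ω₀×(Iω₀) = (-0.0800, 0.1400, 0.1100)

F = (-3.7000, -1.8000, -1.5000)
τ = (-0.0800, 0.1400, 0.1100)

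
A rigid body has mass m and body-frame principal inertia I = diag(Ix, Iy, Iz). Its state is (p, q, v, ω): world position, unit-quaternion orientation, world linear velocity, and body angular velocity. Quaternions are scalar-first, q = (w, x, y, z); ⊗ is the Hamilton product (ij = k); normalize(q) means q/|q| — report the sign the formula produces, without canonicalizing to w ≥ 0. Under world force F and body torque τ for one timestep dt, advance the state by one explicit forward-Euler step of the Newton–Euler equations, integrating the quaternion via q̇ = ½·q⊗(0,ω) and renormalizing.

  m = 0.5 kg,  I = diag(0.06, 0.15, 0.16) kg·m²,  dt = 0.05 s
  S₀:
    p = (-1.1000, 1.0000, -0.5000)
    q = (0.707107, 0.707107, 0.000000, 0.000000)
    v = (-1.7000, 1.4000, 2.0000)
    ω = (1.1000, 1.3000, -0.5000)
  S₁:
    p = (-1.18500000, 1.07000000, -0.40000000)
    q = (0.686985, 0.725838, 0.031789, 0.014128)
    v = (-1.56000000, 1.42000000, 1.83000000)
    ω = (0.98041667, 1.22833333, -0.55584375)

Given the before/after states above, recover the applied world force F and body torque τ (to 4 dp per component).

ω₁ − ω₀ = (-0.11958333, -0.07166667, -0.05584375)
ω₀×(Iω₀) = (-0.0065, 0.0550, 0.1287)
applied torque τ = (-0.1500, -0.1600, -0.0500)
Δv = v₁−v₀ = (0.14000000, 0.02000000, -0.17000000)
F = m·Δv/dt = (1.4000, 0.2000, -1.7000)

F = (1.4000, 0.2000, -1.7000)
τ = (-0.1500, -0.1600, -0.0500)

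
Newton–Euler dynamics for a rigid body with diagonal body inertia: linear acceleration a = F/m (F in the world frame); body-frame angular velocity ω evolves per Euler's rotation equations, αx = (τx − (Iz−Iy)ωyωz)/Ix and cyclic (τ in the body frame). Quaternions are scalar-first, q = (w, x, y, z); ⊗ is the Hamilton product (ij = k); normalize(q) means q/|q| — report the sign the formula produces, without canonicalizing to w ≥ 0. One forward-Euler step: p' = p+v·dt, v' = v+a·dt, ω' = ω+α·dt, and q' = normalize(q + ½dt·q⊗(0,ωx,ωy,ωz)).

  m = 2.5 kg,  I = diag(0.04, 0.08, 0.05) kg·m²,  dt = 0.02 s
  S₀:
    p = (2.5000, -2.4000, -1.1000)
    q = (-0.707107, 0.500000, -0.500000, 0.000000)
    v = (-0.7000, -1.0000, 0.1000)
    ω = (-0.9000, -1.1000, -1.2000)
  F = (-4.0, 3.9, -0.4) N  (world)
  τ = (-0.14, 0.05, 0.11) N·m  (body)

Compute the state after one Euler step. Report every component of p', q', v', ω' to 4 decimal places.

p' = (2.4860, -2.4200, -1.0980)
q' = (-0.7080, 0.5123, -0.4861, -0.0015)
v' = (-0.7320, -0.9688, 0.0968)
ω' = (-0.9502, -1.0848, -1.1718)

gyro term ω×Iω = (-0.0396, -0.0108, 0.0396)
α = I⁻¹(τ − ω×Iω) = (-2.5100, 0.7600, 1.4080)
new body rate ω' = (-0.9502, -1.0848, -1.1718)
Hamilton product q⊗(0,ω) = (-0.1000000, 1.2363963, 1.3778177, -0.1514716)
q' = normalize(q + ½dt·q⊗(0,ω)) = (-0.7080, 0.5123, -0.4861, -0.0015)
linear accel F/m = (-1.6000, 1.5600, -0.1600)
new position p' = (2.4860, -2.4200, -1.0980)
v + (F/m)dt = (-0.7320, -0.9688, 0.0968)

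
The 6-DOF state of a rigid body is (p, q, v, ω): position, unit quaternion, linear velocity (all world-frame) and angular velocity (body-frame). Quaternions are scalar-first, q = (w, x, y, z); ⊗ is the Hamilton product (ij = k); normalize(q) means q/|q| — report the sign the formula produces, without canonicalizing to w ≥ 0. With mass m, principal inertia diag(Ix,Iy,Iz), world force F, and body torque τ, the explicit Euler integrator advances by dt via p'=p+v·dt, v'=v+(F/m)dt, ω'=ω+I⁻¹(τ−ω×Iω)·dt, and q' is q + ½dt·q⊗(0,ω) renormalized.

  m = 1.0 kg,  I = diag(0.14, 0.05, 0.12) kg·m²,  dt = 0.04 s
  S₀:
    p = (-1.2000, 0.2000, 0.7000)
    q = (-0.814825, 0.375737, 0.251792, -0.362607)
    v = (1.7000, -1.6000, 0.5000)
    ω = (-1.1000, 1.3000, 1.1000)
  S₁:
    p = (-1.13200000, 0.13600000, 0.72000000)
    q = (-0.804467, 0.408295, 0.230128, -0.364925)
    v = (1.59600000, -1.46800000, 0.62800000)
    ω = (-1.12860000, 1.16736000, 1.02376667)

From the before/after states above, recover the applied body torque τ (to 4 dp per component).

τ = (0.0000, -0.1900, -0.1000)

rate change Δω = (-0.02860000, -0.13264000, -0.07623333)
precession coupling = (0.1001, -0.0242, 0.1287)
applied torque τ = (0.0000, -0.1900, -0.1000)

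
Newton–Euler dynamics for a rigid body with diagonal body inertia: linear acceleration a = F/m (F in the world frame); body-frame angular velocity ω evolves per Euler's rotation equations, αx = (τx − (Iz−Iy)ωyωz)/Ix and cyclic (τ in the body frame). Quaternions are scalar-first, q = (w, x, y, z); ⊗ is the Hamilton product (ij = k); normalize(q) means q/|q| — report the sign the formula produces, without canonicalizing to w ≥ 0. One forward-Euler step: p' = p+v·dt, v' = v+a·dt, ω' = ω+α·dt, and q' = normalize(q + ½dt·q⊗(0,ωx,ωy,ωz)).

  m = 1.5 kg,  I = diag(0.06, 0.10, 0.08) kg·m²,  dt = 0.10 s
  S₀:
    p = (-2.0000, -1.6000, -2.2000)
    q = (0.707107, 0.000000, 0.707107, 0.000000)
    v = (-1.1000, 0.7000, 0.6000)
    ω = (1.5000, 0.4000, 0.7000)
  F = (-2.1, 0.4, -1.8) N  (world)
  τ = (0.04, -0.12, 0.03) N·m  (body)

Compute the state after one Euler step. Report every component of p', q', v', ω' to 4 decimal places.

p' = (-2.1100, -1.5300, -2.1400)
q' = (0.6905, 0.0775, 0.7186, -0.0282)
v' = (-1.2400, 0.7267, 0.4800)
ω' = (1.5760, 0.3010, 0.7075)

precession coupling ω×(Iω) = (-0.0056, -0.0210, 0.0240)
angular accel α = (0.7600, -0.9900, 0.0750)
new body rate ω' = (1.5760, 0.3010, 0.7075)
2q̇ = q⊗(0,ω) = (-0.2828428, 1.5556354, 0.2828428, -0.5656856)
q + ½dt·q⊗(0,ω), renormalized = (0.6905, 0.0775, 0.7186, -0.0282)
linear accel F/m = (-1.4000, 0.2667, -1.2000)
p' = p + v·dt = (-2.1100, -1.5300, -2.1400)
v' = v + a·dt = (-1.2400, 0.7267, 0.4800)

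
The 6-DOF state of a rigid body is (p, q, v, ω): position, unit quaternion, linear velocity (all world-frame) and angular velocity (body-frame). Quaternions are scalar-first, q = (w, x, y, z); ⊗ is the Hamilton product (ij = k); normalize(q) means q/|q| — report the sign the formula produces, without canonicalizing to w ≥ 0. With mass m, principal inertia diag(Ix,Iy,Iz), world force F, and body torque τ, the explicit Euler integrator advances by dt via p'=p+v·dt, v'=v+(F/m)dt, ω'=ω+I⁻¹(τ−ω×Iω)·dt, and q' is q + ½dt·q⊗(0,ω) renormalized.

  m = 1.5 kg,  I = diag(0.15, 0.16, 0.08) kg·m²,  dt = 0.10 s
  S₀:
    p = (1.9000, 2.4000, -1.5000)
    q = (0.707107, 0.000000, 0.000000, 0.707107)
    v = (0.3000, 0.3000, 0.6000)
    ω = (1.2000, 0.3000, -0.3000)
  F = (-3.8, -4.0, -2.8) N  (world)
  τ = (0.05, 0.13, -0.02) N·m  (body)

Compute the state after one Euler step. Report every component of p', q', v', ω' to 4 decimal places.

precession coupling ω×(Iω) = (0.0072, -0.0252, 0.0036)
(τ − ω×Iω)/I = (0.2853, 0.9700, -0.2950)
new body rate ω' = (1.2285, 0.3970, -0.3295)
Hamilton product q⊗(0,ω) = (0.2121321, 0.6363963, 1.0606605, -0.2121321)
q + ½dt·q⊗(0,ω), renormalized = (0.7163, 0.0318, 0.0529, 0.6951)
new position p' = (1.9300, 2.4300, -1.4400)
new velocity v' = (0.0467, 0.0333, 0.4133)

p' = (1.9300, 2.4300, -1.4400)
q' = (0.7163, 0.0318, 0.0529, 0.6951)
v' = (0.0467, 0.0333, 0.4133)
ω' = (1.2285, 0.3970, -0.3295)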